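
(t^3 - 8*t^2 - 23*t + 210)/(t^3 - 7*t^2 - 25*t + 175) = (t - 6)/(t - 5)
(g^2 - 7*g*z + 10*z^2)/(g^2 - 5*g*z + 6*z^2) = (-g + 5*z)/(-g + 3*z)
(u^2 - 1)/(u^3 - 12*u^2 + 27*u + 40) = (u - 1)/(u^2 - 13*u + 40)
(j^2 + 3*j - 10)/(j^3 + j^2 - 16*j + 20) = 1/(j - 2)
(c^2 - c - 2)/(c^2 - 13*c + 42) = (c^2 - c - 2)/(c^2 - 13*c + 42)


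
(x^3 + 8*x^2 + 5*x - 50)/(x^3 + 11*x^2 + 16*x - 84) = (x^2 + 10*x + 25)/(x^2 + 13*x + 42)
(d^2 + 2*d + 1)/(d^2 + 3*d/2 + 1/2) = 2*(d + 1)/(2*d + 1)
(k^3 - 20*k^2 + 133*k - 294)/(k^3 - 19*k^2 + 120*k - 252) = (k - 7)/(k - 6)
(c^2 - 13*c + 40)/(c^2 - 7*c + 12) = (c^2 - 13*c + 40)/(c^2 - 7*c + 12)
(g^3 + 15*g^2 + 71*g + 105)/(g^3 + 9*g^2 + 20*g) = (g^2 + 10*g + 21)/(g*(g + 4))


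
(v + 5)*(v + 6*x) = v^2 + 6*v*x + 5*v + 30*x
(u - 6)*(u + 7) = u^2 + u - 42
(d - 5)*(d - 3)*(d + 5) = d^3 - 3*d^2 - 25*d + 75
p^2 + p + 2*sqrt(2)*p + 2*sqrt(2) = (p + 1)*(p + 2*sqrt(2))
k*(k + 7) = k^2 + 7*k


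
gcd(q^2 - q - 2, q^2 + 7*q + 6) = q + 1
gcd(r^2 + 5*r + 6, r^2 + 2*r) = r + 2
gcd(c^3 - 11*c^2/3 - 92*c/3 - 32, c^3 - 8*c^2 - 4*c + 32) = c - 8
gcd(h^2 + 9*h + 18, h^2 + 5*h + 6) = h + 3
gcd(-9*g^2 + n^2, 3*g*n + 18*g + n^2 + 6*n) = 3*g + n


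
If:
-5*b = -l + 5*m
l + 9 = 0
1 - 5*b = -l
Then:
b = -8/5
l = -9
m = -1/5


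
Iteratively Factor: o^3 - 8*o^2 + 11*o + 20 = (o + 1)*(o^2 - 9*o + 20) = (o - 4)*(o + 1)*(o - 5)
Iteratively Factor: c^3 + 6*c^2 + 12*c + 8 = (c + 2)*(c^2 + 4*c + 4) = (c + 2)^2*(c + 2)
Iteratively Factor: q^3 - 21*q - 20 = (q + 4)*(q^2 - 4*q - 5) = (q - 5)*(q + 4)*(q + 1)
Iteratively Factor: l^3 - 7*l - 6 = (l - 3)*(l^2 + 3*l + 2) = (l - 3)*(l + 2)*(l + 1)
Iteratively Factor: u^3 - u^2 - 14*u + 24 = (u - 2)*(u^2 + u - 12) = (u - 3)*(u - 2)*(u + 4)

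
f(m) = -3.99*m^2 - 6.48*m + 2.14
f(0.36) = -0.71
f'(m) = -7.98*m - 6.48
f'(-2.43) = 12.91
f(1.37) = -14.23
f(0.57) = -2.85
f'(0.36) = -9.35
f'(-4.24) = 27.36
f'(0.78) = -12.70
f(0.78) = -5.34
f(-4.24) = -42.12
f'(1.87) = -21.40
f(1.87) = -23.93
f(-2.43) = -5.67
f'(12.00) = -102.24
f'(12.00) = -102.24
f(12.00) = -650.18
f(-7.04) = -149.99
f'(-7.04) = 49.70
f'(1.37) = -17.41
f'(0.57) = -11.03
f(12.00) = -650.18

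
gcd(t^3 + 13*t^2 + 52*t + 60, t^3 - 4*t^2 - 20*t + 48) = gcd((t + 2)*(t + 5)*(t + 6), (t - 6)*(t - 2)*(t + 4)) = 1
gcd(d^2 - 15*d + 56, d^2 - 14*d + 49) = d - 7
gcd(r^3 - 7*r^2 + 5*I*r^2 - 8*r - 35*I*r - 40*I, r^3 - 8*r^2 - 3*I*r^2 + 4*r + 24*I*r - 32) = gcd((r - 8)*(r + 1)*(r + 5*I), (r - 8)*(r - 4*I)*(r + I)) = r - 8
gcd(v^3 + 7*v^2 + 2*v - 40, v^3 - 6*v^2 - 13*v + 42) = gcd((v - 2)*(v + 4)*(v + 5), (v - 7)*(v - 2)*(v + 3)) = v - 2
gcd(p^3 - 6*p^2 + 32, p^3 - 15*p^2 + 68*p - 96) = p - 4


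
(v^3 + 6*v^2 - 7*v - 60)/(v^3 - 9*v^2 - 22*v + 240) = (v^2 + v - 12)/(v^2 - 14*v + 48)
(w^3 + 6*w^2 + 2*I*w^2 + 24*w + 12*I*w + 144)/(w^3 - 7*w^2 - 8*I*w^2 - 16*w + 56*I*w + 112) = (w^2 + 6*w*(1 + I) + 36*I)/(w^2 - w*(7 + 4*I) + 28*I)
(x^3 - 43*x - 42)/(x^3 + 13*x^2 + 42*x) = (x^2 - 6*x - 7)/(x*(x + 7))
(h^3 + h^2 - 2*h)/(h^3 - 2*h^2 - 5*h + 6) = h/(h - 3)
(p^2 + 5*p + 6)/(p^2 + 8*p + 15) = (p + 2)/(p + 5)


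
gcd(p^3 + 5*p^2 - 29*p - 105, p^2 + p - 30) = p - 5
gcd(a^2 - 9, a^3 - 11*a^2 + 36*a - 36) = a - 3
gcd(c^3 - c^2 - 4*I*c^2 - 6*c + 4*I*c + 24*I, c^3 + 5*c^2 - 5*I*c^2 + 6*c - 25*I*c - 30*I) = c + 2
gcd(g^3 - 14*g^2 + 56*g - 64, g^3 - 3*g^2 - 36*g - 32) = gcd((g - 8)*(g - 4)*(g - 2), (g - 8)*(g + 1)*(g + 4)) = g - 8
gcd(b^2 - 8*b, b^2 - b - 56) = b - 8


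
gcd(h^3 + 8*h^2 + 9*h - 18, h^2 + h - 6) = h + 3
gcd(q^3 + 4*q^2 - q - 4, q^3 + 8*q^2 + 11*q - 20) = q^2 + 3*q - 4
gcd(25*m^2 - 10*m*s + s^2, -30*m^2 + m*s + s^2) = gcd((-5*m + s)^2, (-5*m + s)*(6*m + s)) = -5*m + s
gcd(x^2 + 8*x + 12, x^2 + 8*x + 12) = x^2 + 8*x + 12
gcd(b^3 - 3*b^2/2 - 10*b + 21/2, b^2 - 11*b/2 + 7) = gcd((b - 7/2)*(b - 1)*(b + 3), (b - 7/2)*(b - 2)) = b - 7/2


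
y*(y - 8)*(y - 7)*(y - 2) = y^4 - 17*y^3 + 86*y^2 - 112*y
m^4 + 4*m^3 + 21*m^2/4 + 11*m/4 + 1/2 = (m + 1/2)^2*(m + 1)*(m + 2)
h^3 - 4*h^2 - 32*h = h*(h - 8)*(h + 4)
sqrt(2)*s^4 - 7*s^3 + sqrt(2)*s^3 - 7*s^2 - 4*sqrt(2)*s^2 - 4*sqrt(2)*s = s*(s - 4*sqrt(2))*(s + sqrt(2)/2)*(sqrt(2)*s + sqrt(2))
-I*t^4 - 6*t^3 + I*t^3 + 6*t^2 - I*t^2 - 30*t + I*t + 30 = (t - 5*I)*(t - 3*I)*(t + 2*I)*(-I*t + I)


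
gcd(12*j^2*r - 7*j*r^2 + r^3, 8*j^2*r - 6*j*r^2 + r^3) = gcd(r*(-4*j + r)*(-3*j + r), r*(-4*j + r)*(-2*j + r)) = -4*j*r + r^2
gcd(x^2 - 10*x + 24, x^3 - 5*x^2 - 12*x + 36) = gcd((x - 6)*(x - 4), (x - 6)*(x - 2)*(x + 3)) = x - 6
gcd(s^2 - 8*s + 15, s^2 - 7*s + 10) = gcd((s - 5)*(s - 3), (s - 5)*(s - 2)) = s - 5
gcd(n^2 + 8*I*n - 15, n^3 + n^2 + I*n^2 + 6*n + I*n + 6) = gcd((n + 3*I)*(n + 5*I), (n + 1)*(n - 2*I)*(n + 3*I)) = n + 3*I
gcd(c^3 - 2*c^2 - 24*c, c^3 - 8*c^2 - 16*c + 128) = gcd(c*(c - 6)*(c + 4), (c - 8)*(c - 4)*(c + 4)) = c + 4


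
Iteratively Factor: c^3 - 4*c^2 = (c)*(c^2 - 4*c) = c^2*(c - 4)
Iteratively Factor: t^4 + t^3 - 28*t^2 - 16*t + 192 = (t + 4)*(t^3 - 3*t^2 - 16*t + 48) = (t + 4)^2*(t^2 - 7*t + 12) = (t - 3)*(t + 4)^2*(t - 4)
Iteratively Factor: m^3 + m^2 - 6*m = (m - 2)*(m^2 + 3*m) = m*(m - 2)*(m + 3)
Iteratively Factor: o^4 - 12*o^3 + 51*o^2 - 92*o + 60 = (o - 2)*(o^3 - 10*o^2 + 31*o - 30) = (o - 3)*(o - 2)*(o^2 - 7*o + 10) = (o - 3)*(o - 2)^2*(o - 5)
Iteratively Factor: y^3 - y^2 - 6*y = (y - 3)*(y^2 + 2*y) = (y - 3)*(y + 2)*(y)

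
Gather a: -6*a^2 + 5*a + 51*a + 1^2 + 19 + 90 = -6*a^2 + 56*a + 110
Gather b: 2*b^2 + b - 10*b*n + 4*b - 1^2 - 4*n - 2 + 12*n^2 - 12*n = 2*b^2 + b*(5 - 10*n) + 12*n^2 - 16*n - 3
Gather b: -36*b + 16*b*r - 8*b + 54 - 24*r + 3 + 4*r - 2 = b*(16*r - 44) - 20*r + 55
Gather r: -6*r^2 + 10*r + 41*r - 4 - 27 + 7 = -6*r^2 + 51*r - 24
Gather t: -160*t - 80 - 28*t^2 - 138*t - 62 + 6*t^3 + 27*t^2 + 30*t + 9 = 6*t^3 - t^2 - 268*t - 133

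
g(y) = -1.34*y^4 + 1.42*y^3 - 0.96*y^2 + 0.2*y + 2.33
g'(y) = -5.36*y^3 + 4.26*y^2 - 1.92*y + 0.2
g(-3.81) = -373.26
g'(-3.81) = 365.80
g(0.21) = 2.34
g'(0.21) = -0.06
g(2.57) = -37.85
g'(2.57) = -67.58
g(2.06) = -13.05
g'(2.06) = -32.53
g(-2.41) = -68.81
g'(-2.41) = 104.60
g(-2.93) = -140.97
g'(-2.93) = 177.22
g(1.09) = 1.35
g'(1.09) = -3.77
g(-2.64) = -96.11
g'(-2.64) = 133.58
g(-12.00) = -30378.31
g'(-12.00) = 9898.76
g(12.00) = -25465.99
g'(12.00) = -8671.48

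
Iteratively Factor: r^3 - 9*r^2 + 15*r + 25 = (r + 1)*(r^2 - 10*r + 25) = (r - 5)*(r + 1)*(r - 5)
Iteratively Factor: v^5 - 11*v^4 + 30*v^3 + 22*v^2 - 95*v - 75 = (v - 5)*(v^4 - 6*v^3 + 22*v + 15) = (v - 5)*(v - 3)*(v^3 - 3*v^2 - 9*v - 5) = (v - 5)*(v - 3)*(v + 1)*(v^2 - 4*v - 5) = (v - 5)*(v - 3)*(v + 1)^2*(v - 5)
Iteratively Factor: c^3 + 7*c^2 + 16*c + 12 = (c + 2)*(c^2 + 5*c + 6) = (c + 2)^2*(c + 3)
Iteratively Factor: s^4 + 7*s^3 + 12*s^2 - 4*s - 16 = (s - 1)*(s^3 + 8*s^2 + 20*s + 16) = (s - 1)*(s + 2)*(s^2 + 6*s + 8) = (s - 1)*(s + 2)*(s + 4)*(s + 2)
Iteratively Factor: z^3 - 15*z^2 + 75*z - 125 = (z - 5)*(z^2 - 10*z + 25) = (z - 5)^2*(z - 5)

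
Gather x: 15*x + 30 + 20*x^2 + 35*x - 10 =20*x^2 + 50*x + 20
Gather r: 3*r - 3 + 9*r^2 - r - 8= 9*r^2 + 2*r - 11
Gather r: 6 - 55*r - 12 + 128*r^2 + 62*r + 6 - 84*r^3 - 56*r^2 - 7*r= -84*r^3 + 72*r^2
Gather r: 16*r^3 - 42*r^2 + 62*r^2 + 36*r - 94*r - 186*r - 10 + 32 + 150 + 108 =16*r^3 + 20*r^2 - 244*r + 280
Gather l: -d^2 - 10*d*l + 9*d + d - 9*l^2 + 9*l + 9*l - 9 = -d^2 + 10*d - 9*l^2 + l*(18 - 10*d) - 9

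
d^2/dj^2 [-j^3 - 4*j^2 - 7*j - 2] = -6*j - 8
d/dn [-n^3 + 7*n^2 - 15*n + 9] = -3*n^2 + 14*n - 15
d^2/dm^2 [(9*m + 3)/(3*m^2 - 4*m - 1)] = 6*(9*(1 - 3*m)*(-3*m^2 + 4*m + 1) - 4*(3*m - 2)^2*(3*m + 1))/(-3*m^2 + 4*m + 1)^3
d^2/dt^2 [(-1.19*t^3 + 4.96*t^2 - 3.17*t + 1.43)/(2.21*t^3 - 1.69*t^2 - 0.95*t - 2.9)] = (39.56121*t^6 - 107.886012*t^5 + 125.809554*t^4 + 321.757814*t^3 - 402.831192*t^2 + 101.93403*t + 89.45819)/(10.793861*t^9 - 24.762387*t^8 + 5.016258*t^7 - 26.029549*t^6 + 62.83095*t^5 + 7.107555*t^4 + 26.965225*t^3 - 50.49045*t^2 - 23.9685*t - 24.389)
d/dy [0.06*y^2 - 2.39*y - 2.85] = 0.12*y - 2.39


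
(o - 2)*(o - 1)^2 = o^3 - 4*o^2 + 5*o - 2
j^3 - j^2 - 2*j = j*(j - 2)*(j + 1)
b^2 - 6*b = b*(b - 6)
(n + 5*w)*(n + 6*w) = n^2 + 11*n*w + 30*w^2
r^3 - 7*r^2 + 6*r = r*(r - 6)*(r - 1)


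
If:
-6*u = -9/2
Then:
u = 3/4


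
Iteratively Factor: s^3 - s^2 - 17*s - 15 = (s - 5)*(s^2 + 4*s + 3) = (s - 5)*(s + 3)*(s + 1)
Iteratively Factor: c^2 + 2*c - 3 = (c - 1)*(c + 3)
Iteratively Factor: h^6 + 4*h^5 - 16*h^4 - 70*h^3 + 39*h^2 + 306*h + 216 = (h + 1)*(h^5 + 3*h^4 - 19*h^3 - 51*h^2 + 90*h + 216) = (h + 1)*(h + 2)*(h^4 + h^3 - 21*h^2 - 9*h + 108) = (h - 3)*(h + 1)*(h + 2)*(h^3 + 4*h^2 - 9*h - 36) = (h - 3)*(h + 1)*(h + 2)*(h + 4)*(h^2 - 9) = (h - 3)*(h + 1)*(h + 2)*(h + 3)*(h + 4)*(h - 3)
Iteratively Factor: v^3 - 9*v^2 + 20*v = (v - 4)*(v^2 - 5*v) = v*(v - 4)*(v - 5)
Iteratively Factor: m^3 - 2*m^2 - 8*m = (m - 4)*(m^2 + 2*m) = (m - 4)*(m + 2)*(m)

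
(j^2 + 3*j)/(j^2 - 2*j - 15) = j/(j - 5)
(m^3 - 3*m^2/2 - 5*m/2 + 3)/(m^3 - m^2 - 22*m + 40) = (m^2 + m/2 - 3/2)/(m^2 + m - 20)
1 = 1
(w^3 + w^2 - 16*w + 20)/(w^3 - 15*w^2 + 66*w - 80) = (w^2 + 3*w - 10)/(w^2 - 13*w + 40)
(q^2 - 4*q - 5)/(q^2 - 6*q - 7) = (q - 5)/(q - 7)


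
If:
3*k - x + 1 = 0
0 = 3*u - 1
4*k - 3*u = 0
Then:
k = 1/4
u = 1/3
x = 7/4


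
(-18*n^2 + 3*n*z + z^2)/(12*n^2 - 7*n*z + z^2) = (6*n + z)/(-4*n + z)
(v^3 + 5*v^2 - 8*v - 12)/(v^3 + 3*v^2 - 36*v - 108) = (v^2 - v - 2)/(v^2 - 3*v - 18)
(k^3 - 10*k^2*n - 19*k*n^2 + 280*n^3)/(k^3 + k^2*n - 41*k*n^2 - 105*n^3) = (k - 8*n)/(k + 3*n)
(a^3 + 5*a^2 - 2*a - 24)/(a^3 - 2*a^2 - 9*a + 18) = (a + 4)/(a - 3)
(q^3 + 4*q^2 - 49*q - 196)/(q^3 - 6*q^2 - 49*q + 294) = (q + 4)/(q - 6)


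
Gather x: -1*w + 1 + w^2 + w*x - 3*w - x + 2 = w^2 - 4*w + x*(w - 1) + 3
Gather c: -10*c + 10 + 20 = 30 - 10*c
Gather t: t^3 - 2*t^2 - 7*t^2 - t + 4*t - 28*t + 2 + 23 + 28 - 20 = t^3 - 9*t^2 - 25*t + 33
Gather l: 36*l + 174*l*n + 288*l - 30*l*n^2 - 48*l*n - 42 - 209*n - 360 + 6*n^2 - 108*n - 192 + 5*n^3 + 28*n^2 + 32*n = l*(-30*n^2 + 126*n + 324) + 5*n^3 + 34*n^2 - 285*n - 594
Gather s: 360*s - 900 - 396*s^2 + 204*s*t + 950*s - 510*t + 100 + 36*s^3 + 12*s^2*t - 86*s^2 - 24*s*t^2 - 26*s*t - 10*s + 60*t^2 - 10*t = 36*s^3 + s^2*(12*t - 482) + s*(-24*t^2 + 178*t + 1300) + 60*t^2 - 520*t - 800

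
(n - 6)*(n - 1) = n^2 - 7*n + 6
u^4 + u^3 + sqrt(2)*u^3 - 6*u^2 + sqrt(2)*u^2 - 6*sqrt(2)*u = u*(u - 2)*(u + 3)*(u + sqrt(2))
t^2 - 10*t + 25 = (t - 5)^2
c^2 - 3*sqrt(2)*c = c*(c - 3*sqrt(2))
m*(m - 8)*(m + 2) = m^3 - 6*m^2 - 16*m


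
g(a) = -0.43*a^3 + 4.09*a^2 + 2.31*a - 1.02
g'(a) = -1.29*a^2 + 8.18*a + 2.31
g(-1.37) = 4.60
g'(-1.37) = -11.32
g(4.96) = 58.59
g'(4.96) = 11.15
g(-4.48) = 109.38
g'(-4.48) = -60.23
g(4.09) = 47.43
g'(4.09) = 14.19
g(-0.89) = 0.47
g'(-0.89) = -5.99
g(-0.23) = -1.33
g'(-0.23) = 0.36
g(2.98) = 30.81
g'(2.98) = 15.23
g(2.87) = 29.13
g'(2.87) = 15.16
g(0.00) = -1.02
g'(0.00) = 2.31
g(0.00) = -1.02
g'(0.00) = 2.31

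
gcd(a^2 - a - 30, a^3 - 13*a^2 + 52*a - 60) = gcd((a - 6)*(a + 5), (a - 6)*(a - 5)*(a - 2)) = a - 6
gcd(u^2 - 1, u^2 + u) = u + 1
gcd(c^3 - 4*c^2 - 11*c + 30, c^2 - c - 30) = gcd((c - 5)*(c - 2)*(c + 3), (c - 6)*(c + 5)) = 1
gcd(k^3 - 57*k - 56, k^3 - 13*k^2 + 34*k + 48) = k^2 - 7*k - 8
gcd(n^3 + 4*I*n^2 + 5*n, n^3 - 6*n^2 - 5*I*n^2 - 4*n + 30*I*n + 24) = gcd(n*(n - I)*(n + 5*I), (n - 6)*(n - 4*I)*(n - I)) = n - I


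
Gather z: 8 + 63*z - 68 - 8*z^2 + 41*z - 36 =-8*z^2 + 104*z - 96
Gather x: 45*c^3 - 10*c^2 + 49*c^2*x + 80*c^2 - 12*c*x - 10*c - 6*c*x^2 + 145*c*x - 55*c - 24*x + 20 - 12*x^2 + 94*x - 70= 45*c^3 + 70*c^2 - 65*c + x^2*(-6*c - 12) + x*(49*c^2 + 133*c + 70) - 50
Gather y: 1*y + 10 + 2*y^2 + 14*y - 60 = 2*y^2 + 15*y - 50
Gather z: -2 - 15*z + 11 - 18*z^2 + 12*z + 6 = -18*z^2 - 3*z + 15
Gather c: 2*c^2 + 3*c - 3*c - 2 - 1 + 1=2*c^2 - 2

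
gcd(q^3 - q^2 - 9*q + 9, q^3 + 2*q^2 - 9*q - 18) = q^2 - 9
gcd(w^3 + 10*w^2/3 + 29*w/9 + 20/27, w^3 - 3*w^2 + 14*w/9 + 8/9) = w + 1/3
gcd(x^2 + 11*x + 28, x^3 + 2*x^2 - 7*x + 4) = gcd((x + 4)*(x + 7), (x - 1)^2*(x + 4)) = x + 4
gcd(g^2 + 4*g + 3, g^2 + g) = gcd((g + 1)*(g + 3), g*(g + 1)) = g + 1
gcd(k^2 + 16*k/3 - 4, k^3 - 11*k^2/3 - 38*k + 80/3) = k - 2/3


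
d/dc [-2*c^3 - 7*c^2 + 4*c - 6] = -6*c^2 - 14*c + 4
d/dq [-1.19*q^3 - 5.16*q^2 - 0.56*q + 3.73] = -3.57*q^2 - 10.32*q - 0.56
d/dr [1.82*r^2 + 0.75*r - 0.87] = 3.64*r + 0.75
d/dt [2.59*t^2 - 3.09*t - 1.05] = 5.18*t - 3.09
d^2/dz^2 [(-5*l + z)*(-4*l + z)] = 2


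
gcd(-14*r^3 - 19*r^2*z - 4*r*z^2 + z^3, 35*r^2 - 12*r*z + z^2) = -7*r + z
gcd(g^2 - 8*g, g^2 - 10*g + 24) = 1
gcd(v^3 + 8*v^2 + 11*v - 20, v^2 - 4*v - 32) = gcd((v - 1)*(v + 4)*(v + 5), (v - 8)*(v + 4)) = v + 4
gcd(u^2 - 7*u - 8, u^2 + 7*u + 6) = u + 1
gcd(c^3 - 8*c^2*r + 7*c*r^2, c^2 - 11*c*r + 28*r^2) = -c + 7*r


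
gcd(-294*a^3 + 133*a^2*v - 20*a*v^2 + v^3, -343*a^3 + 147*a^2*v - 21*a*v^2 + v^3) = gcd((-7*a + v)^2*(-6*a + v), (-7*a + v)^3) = 49*a^2 - 14*a*v + v^2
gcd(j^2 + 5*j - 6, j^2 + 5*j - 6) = j^2 + 5*j - 6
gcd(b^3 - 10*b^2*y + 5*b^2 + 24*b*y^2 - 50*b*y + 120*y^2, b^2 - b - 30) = b + 5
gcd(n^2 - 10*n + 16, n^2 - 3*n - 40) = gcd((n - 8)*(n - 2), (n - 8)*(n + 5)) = n - 8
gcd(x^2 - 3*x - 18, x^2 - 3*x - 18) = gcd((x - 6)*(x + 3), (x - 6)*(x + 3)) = x^2 - 3*x - 18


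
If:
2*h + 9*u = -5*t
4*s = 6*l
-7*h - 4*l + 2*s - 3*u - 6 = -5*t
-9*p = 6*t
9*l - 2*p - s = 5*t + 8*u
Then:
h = -2742*u/1981 - 1350/1981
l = 906*u/1981 + 264/1981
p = 1646*u/1981 - 360/1981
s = 1359*u/1981 + 396/1981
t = 540/1981 - 2469*u/1981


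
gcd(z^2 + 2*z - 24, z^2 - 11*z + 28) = z - 4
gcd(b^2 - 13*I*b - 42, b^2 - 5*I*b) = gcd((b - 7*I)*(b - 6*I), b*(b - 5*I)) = 1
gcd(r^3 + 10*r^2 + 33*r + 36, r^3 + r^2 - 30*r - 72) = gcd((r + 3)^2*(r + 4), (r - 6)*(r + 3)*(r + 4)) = r^2 + 7*r + 12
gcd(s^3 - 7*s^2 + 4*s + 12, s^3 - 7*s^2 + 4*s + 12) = s^3 - 7*s^2 + 4*s + 12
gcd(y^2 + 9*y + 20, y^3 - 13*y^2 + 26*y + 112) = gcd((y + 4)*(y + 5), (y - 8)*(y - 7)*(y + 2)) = 1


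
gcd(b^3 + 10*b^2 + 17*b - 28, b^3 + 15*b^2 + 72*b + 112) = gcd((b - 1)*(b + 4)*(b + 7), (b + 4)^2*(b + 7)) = b^2 + 11*b + 28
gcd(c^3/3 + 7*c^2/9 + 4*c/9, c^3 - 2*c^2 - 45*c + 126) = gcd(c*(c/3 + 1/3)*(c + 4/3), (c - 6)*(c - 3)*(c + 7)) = 1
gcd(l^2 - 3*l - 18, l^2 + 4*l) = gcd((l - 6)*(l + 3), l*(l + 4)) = 1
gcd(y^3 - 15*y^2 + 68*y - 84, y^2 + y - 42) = y - 6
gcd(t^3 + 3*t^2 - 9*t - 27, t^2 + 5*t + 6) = t + 3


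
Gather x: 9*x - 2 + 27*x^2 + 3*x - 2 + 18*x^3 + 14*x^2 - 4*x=18*x^3 + 41*x^2 + 8*x - 4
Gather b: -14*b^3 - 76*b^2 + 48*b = -14*b^3 - 76*b^2 + 48*b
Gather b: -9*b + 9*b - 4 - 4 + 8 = 0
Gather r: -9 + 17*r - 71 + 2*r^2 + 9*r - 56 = 2*r^2 + 26*r - 136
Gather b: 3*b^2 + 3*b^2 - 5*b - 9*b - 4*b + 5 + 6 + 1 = 6*b^2 - 18*b + 12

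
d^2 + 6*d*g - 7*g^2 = (d - g)*(d + 7*g)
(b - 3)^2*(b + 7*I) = b^3 - 6*b^2 + 7*I*b^2 + 9*b - 42*I*b + 63*I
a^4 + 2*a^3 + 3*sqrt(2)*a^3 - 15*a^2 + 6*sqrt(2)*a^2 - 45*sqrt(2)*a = a*(a - 3)*(a + 5)*(a + 3*sqrt(2))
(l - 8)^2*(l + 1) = l^3 - 15*l^2 + 48*l + 64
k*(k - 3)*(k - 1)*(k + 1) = k^4 - 3*k^3 - k^2 + 3*k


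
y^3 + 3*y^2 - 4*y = y*(y - 1)*(y + 4)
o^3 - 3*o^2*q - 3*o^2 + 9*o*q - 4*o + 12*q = (o - 4)*(o + 1)*(o - 3*q)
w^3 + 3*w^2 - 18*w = w*(w - 3)*(w + 6)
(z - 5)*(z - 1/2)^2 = z^3 - 6*z^2 + 21*z/4 - 5/4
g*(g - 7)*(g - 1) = g^3 - 8*g^2 + 7*g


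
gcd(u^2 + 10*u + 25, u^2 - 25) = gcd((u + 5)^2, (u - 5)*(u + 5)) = u + 5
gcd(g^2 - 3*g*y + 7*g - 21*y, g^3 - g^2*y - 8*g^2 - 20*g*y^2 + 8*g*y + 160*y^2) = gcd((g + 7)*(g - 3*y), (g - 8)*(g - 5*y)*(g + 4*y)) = 1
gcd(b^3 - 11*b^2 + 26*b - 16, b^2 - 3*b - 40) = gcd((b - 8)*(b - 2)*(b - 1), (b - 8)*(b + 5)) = b - 8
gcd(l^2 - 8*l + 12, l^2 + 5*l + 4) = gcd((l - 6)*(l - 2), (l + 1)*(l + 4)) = 1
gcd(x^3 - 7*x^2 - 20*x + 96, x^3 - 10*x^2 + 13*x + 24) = x^2 - 11*x + 24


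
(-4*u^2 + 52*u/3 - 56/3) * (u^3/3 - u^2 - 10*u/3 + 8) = -4*u^5/3 + 88*u^4/9 - 92*u^3/9 - 640*u^2/9 + 1808*u/9 - 448/3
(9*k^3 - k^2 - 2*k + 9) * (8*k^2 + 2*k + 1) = 72*k^5 + 10*k^4 - 9*k^3 + 67*k^2 + 16*k + 9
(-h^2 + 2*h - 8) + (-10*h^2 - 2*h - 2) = -11*h^2 - 10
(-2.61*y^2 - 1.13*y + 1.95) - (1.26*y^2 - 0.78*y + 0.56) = -3.87*y^2 - 0.35*y + 1.39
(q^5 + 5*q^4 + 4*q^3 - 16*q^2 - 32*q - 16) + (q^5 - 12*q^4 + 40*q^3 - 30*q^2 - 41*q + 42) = 2*q^5 - 7*q^4 + 44*q^3 - 46*q^2 - 73*q + 26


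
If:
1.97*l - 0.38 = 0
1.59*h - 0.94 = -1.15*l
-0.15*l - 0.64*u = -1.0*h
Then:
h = 0.45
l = 0.19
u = 0.66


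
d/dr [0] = 0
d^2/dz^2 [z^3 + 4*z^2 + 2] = 6*z + 8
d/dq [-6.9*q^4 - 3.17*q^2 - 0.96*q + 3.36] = -27.6*q^3 - 6.34*q - 0.96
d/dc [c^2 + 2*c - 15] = 2*c + 2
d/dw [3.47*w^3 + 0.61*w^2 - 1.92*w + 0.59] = 10.41*w^2 + 1.22*w - 1.92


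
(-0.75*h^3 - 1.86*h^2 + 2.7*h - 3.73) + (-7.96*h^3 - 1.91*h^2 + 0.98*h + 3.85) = -8.71*h^3 - 3.77*h^2 + 3.68*h + 0.12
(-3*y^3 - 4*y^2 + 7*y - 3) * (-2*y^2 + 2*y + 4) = 6*y^5 + 2*y^4 - 34*y^3 + 4*y^2 + 22*y - 12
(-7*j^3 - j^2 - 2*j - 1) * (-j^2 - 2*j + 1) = 7*j^5 + 15*j^4 - 3*j^3 + 4*j^2 - 1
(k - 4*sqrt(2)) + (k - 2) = 2*k - 4*sqrt(2) - 2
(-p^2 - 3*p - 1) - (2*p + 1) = -p^2 - 5*p - 2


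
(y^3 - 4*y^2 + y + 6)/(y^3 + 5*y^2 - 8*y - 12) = (y - 3)/(y + 6)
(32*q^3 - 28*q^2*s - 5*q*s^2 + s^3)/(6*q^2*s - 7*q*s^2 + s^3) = (32*q^2 + 4*q*s - s^2)/(s*(6*q - s))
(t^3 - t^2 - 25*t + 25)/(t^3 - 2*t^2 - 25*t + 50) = (t - 1)/(t - 2)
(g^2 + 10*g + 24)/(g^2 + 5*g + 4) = (g + 6)/(g + 1)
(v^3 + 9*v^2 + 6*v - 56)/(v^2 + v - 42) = (v^2 + 2*v - 8)/(v - 6)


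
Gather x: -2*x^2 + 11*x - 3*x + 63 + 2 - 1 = -2*x^2 + 8*x + 64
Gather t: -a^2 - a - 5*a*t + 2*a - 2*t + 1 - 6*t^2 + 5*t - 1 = -a^2 + a - 6*t^2 + t*(3 - 5*a)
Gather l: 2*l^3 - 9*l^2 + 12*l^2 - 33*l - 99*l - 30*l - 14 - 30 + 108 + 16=2*l^3 + 3*l^2 - 162*l + 80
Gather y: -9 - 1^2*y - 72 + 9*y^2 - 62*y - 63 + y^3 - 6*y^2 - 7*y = y^3 + 3*y^2 - 70*y - 144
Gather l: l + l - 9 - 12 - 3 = 2*l - 24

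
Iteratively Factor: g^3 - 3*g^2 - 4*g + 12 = (g - 3)*(g^2 - 4) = (g - 3)*(g + 2)*(g - 2)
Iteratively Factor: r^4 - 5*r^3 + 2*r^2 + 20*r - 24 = (r - 3)*(r^3 - 2*r^2 - 4*r + 8) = (r - 3)*(r + 2)*(r^2 - 4*r + 4) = (r - 3)*(r - 2)*(r + 2)*(r - 2)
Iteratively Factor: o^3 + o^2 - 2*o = (o + 2)*(o^2 - o) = (o - 1)*(o + 2)*(o)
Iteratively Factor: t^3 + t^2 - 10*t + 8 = (t + 4)*(t^2 - 3*t + 2) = (t - 1)*(t + 4)*(t - 2)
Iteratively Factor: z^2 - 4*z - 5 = (z + 1)*(z - 5)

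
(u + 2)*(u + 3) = u^2 + 5*u + 6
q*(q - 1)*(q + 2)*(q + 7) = q^4 + 8*q^3 + 5*q^2 - 14*q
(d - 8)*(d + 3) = d^2 - 5*d - 24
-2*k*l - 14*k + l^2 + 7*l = (-2*k + l)*(l + 7)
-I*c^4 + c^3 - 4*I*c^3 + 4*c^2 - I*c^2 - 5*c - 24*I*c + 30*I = (c + 5)*(c - 2*I)*(c + 3*I)*(-I*c + I)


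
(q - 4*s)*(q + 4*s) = q^2 - 16*s^2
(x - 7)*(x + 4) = x^2 - 3*x - 28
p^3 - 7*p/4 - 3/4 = (p - 3/2)*(p + 1/2)*(p + 1)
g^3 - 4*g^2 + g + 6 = (g - 3)*(g - 2)*(g + 1)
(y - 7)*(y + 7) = y^2 - 49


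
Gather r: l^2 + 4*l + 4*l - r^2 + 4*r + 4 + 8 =l^2 + 8*l - r^2 + 4*r + 12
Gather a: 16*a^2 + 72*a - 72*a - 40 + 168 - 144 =16*a^2 - 16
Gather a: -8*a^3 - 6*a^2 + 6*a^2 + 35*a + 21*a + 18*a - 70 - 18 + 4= -8*a^3 + 74*a - 84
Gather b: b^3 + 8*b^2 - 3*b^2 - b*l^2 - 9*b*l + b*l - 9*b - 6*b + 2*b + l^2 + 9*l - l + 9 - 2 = b^3 + 5*b^2 + b*(-l^2 - 8*l - 13) + l^2 + 8*l + 7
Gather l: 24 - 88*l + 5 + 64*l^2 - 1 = 64*l^2 - 88*l + 28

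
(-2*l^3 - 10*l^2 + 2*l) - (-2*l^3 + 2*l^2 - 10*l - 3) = -12*l^2 + 12*l + 3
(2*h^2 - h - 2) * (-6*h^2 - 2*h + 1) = -12*h^4 + 2*h^3 + 16*h^2 + 3*h - 2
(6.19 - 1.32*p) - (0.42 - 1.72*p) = 0.4*p + 5.77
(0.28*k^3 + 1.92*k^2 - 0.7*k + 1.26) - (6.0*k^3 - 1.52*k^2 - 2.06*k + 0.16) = -5.72*k^3 + 3.44*k^2 + 1.36*k + 1.1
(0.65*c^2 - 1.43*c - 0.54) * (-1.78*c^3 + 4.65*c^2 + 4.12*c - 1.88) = -1.157*c^5 + 5.5679*c^4 - 3.0103*c^3 - 9.6246*c^2 + 0.4636*c + 1.0152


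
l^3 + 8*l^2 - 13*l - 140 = (l - 4)*(l + 5)*(l + 7)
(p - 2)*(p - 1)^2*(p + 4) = p^4 - 11*p^2 + 18*p - 8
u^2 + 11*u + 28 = (u + 4)*(u + 7)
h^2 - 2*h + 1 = (h - 1)^2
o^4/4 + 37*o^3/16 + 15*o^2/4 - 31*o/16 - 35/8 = (o/4 + 1/2)*(o - 1)*(o + 5/4)*(o + 7)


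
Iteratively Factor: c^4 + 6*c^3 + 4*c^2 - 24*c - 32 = (c - 2)*(c^3 + 8*c^2 + 20*c + 16) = (c - 2)*(c + 2)*(c^2 + 6*c + 8) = (c - 2)*(c + 2)*(c + 4)*(c + 2)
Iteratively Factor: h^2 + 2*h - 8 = (h - 2)*(h + 4)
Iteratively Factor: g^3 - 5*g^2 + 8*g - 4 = (g - 2)*(g^2 - 3*g + 2) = (g - 2)^2*(g - 1)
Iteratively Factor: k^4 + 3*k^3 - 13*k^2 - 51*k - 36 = (k + 3)*(k^3 - 13*k - 12) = (k + 1)*(k + 3)*(k^2 - k - 12) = (k + 1)*(k + 3)^2*(k - 4)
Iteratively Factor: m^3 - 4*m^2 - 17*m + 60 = (m - 5)*(m^2 + m - 12) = (m - 5)*(m + 4)*(m - 3)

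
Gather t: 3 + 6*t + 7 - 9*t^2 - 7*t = -9*t^2 - t + 10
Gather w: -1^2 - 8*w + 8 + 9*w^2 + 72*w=9*w^2 + 64*w + 7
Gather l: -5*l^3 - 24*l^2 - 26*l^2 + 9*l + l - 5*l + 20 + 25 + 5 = -5*l^3 - 50*l^2 + 5*l + 50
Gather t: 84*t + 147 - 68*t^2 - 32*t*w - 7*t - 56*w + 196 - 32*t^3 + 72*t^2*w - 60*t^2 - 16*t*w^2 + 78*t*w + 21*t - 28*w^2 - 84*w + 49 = -32*t^3 + t^2*(72*w - 128) + t*(-16*w^2 + 46*w + 98) - 28*w^2 - 140*w + 392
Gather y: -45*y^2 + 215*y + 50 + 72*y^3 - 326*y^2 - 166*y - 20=72*y^3 - 371*y^2 + 49*y + 30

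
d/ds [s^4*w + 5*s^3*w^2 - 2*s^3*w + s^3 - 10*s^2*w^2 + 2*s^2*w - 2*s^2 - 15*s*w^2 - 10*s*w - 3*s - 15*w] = 4*s^3*w + 15*s^2*w^2 - 6*s^2*w + 3*s^2 - 20*s*w^2 + 4*s*w - 4*s - 15*w^2 - 10*w - 3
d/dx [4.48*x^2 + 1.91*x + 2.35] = 8.96*x + 1.91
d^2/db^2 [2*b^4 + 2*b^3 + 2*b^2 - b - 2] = 24*b^2 + 12*b + 4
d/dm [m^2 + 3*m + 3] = 2*m + 3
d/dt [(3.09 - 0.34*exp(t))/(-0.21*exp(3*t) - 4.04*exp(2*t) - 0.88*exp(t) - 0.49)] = (-0.1428*exp(3*t) + 0.5731*exp(2*t) + 24.9672*exp(t) + 2.8858)*exp(t)/(0.0441*exp(6*t) + 1.6968*exp(5*t) + 16.6912*exp(4*t) + 7.3162*exp(3*t) + 4.7336*exp(2*t) + 0.8624*exp(t) + 0.2401)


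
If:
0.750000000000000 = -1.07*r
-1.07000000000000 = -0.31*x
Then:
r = -0.70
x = 3.45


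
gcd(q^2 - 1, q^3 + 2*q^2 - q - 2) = q^2 - 1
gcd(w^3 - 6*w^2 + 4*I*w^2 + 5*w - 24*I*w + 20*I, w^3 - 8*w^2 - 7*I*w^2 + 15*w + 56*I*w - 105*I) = w - 5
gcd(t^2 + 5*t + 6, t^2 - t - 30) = 1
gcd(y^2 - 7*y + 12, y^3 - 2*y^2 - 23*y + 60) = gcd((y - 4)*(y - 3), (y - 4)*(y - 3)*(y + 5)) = y^2 - 7*y + 12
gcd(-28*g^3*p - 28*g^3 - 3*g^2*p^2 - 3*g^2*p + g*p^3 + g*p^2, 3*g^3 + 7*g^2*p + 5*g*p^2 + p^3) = 1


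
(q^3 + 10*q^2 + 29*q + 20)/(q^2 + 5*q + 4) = q + 5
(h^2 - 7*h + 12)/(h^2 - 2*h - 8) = (h - 3)/(h + 2)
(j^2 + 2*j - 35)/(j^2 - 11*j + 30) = (j + 7)/(j - 6)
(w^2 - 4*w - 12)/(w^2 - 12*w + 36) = (w + 2)/(w - 6)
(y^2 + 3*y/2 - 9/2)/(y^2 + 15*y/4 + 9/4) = 2*(2*y - 3)/(4*y + 3)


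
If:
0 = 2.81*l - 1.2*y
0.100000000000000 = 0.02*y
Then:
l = 2.14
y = 5.00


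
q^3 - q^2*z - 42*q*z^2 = q*(q - 7*z)*(q + 6*z)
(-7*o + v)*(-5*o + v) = 35*o^2 - 12*o*v + v^2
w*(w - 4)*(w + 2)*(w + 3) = w^4 + w^3 - 14*w^2 - 24*w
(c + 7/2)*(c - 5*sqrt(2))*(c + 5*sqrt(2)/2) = c^3 - 5*sqrt(2)*c^2/2 + 7*c^2/2 - 25*c - 35*sqrt(2)*c/4 - 175/2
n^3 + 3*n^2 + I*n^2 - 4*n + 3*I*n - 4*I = (n - 1)*(n + 4)*(n + I)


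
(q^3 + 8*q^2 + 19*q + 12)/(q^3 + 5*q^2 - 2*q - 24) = (q + 1)/(q - 2)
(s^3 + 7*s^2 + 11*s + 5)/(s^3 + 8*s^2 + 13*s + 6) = (s + 5)/(s + 6)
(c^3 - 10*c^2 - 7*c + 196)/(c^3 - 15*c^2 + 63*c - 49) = (c + 4)/(c - 1)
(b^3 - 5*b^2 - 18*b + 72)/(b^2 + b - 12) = b - 6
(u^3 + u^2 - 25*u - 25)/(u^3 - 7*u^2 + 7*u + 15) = (u + 5)/(u - 3)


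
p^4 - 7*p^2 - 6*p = p*(p - 3)*(p + 1)*(p + 2)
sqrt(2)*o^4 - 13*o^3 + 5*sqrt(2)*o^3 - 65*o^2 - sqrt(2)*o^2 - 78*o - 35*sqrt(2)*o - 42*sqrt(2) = (o + 2)*(o + 3)*(o - 7*sqrt(2))*(sqrt(2)*o + 1)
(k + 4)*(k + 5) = k^2 + 9*k + 20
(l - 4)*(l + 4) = l^2 - 16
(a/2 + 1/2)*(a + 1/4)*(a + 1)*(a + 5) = a^4/2 + 29*a^3/8 + 51*a^2/8 + 31*a/8 + 5/8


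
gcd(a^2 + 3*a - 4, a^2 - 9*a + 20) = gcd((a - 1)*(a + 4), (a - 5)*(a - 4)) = 1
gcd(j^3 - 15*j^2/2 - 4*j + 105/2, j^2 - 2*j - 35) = j - 7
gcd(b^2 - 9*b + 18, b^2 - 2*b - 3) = b - 3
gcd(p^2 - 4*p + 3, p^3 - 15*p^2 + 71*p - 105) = p - 3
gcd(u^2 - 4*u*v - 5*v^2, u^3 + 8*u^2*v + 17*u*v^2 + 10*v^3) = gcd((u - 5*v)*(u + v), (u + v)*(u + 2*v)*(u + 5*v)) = u + v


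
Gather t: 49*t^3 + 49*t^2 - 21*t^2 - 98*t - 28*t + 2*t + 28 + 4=49*t^3 + 28*t^2 - 124*t + 32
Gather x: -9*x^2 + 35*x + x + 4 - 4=-9*x^2 + 36*x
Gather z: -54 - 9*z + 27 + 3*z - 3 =-6*z - 30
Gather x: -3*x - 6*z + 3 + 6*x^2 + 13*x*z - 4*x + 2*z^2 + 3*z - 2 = 6*x^2 + x*(13*z - 7) + 2*z^2 - 3*z + 1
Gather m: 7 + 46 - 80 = -27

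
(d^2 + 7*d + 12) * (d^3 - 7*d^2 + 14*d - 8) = d^5 - 23*d^3 + 6*d^2 + 112*d - 96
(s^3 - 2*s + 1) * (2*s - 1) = 2*s^4 - s^3 - 4*s^2 + 4*s - 1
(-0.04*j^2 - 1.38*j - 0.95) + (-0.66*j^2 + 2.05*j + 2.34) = -0.7*j^2 + 0.67*j + 1.39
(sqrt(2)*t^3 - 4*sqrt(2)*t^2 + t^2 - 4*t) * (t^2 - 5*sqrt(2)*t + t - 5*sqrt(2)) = sqrt(2)*t^5 - 9*t^4 - 3*sqrt(2)*t^4 - 9*sqrt(2)*t^3 + 27*t^3 + 15*sqrt(2)*t^2 + 36*t^2 + 20*sqrt(2)*t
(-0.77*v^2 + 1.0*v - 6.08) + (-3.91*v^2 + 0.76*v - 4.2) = -4.68*v^2 + 1.76*v - 10.28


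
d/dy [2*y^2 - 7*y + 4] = 4*y - 7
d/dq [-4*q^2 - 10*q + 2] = -8*q - 10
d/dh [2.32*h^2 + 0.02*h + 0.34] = 4.64*h + 0.02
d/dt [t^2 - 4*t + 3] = 2*t - 4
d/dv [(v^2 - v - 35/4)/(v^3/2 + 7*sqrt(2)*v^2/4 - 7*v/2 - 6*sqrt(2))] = 2*(2*(2*v - 1)*(2*v^3 + 7*sqrt(2)*v^2 - 14*v - 24*sqrt(2)) + (-4*v^2 + 4*v + 35)*(3*v^2 + 7*sqrt(2)*v - 7))/(2*v^3 + 7*sqrt(2)*v^2 - 14*v - 24*sqrt(2))^2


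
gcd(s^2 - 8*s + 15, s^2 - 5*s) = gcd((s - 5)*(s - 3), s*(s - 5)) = s - 5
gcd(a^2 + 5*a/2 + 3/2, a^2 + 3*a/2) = a + 3/2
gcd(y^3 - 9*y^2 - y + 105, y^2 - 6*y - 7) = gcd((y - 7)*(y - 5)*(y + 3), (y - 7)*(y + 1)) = y - 7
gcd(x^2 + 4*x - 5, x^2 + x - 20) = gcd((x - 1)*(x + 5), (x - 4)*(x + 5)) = x + 5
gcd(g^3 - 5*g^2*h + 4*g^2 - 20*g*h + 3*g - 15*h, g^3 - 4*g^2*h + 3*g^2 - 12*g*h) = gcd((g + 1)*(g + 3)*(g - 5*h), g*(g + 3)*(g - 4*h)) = g + 3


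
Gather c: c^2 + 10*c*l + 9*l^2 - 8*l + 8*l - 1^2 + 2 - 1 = c^2 + 10*c*l + 9*l^2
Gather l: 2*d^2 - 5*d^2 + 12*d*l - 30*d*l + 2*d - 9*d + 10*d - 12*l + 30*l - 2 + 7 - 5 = -3*d^2 + 3*d + l*(18 - 18*d)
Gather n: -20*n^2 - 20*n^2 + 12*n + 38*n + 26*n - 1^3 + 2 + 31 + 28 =-40*n^2 + 76*n + 60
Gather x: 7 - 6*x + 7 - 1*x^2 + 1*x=-x^2 - 5*x + 14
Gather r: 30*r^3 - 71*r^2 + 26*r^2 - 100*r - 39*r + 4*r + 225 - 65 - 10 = 30*r^3 - 45*r^2 - 135*r + 150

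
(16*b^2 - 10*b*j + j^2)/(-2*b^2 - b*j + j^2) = (-8*b + j)/(b + j)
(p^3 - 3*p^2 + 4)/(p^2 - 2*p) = p - 1 - 2/p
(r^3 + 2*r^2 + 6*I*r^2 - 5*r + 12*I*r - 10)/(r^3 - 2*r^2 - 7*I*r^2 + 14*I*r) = (r^3 + r^2*(2 + 6*I) + r*(-5 + 12*I) - 10)/(r*(r^2 + r*(-2 - 7*I) + 14*I))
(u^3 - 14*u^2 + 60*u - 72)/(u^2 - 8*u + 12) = u - 6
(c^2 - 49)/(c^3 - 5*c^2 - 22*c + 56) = (c + 7)/(c^2 + 2*c - 8)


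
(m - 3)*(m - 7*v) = m^2 - 7*m*v - 3*m + 21*v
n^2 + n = n*(n + 1)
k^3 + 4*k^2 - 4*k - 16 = (k - 2)*(k + 2)*(k + 4)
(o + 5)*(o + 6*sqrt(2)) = o^2 + 5*o + 6*sqrt(2)*o + 30*sqrt(2)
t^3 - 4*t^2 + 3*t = t*(t - 3)*(t - 1)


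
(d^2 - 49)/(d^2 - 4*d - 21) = (d + 7)/(d + 3)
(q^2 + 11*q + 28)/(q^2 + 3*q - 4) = (q + 7)/(q - 1)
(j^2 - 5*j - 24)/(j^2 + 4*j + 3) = (j - 8)/(j + 1)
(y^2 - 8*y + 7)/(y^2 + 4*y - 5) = (y - 7)/(y + 5)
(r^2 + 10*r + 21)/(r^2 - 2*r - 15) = (r + 7)/(r - 5)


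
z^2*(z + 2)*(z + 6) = z^4 + 8*z^3 + 12*z^2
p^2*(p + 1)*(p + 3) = p^4 + 4*p^3 + 3*p^2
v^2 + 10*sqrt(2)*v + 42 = (v + 3*sqrt(2))*(v + 7*sqrt(2))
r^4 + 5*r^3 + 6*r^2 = r^2*(r + 2)*(r + 3)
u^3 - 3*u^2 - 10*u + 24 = (u - 4)*(u - 2)*(u + 3)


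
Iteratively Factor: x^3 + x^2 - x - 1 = (x + 1)*(x^2 - 1) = (x + 1)^2*(x - 1)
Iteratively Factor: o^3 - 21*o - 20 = (o - 5)*(o^2 + 5*o + 4) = (o - 5)*(o + 1)*(o + 4)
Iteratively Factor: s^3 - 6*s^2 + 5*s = (s)*(s^2 - 6*s + 5) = s*(s - 1)*(s - 5)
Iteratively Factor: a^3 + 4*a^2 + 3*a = (a)*(a^2 + 4*a + 3) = a*(a + 3)*(a + 1)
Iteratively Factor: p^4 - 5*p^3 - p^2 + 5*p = (p + 1)*(p^3 - 6*p^2 + 5*p) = (p - 5)*(p + 1)*(p^2 - p) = (p - 5)*(p - 1)*(p + 1)*(p)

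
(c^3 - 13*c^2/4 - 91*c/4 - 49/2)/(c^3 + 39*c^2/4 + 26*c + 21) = (c - 7)/(c + 6)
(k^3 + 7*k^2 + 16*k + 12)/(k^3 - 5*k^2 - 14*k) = (k^2 + 5*k + 6)/(k*(k - 7))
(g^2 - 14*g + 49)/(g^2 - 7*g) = (g - 7)/g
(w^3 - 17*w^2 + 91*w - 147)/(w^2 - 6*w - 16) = (-w^3 + 17*w^2 - 91*w + 147)/(-w^2 + 6*w + 16)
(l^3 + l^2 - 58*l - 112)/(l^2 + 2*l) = l - 1 - 56/l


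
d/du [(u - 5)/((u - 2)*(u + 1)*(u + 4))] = 2*(-u^3 + 6*u^2 + 15*u - 19)/(u^6 + 6*u^5 - 3*u^4 - 52*u^3 - 12*u^2 + 96*u + 64)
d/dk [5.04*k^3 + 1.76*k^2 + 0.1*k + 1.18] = 15.12*k^2 + 3.52*k + 0.1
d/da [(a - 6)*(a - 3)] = 2*a - 9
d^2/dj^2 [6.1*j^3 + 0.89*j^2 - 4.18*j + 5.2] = 36.6*j + 1.78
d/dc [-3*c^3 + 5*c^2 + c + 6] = -9*c^2 + 10*c + 1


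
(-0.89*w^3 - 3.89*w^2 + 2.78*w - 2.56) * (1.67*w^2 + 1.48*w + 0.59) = -1.4863*w^5 - 7.8135*w^4 - 1.6397*w^3 - 2.4559*w^2 - 2.1486*w - 1.5104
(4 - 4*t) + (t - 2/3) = 10/3 - 3*t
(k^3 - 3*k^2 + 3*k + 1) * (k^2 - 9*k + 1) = k^5 - 12*k^4 + 31*k^3 - 29*k^2 - 6*k + 1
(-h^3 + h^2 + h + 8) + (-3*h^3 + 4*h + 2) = -4*h^3 + h^2 + 5*h + 10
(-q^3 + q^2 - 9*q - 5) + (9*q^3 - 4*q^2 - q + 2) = 8*q^3 - 3*q^2 - 10*q - 3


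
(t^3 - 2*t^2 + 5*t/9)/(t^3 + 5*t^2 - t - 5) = t*(9*t^2 - 18*t + 5)/(9*(t^3 + 5*t^2 - t - 5))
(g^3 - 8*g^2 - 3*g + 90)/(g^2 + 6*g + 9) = (g^2 - 11*g + 30)/(g + 3)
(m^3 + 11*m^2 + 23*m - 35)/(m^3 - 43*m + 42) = (m + 5)/(m - 6)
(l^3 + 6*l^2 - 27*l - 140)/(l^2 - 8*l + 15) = (l^2 + 11*l + 28)/(l - 3)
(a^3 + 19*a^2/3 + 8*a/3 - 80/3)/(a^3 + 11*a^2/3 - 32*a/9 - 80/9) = 3*(a + 4)/(3*a + 4)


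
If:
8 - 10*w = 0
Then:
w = 4/5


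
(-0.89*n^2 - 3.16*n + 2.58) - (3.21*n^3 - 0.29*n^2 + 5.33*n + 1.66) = -3.21*n^3 - 0.6*n^2 - 8.49*n + 0.92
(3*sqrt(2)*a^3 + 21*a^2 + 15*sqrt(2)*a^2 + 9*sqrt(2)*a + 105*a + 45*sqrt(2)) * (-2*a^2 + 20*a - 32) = -6*sqrt(2)*a^5 - 42*a^4 + 30*sqrt(2)*a^4 + 210*a^3 + 186*sqrt(2)*a^3 - 390*sqrt(2)*a^2 + 1428*a^2 - 3360*a + 612*sqrt(2)*a - 1440*sqrt(2)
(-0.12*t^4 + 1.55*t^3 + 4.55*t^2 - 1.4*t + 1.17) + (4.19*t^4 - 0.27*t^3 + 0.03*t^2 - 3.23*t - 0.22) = 4.07*t^4 + 1.28*t^3 + 4.58*t^2 - 4.63*t + 0.95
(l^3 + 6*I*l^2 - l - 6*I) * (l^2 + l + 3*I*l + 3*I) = l^5 + l^4 + 9*I*l^4 - 19*l^3 + 9*I*l^3 - 19*l^2 - 9*I*l^2 + 18*l - 9*I*l + 18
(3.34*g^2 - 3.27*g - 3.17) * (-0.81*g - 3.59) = -2.7054*g^3 - 9.3419*g^2 + 14.307*g + 11.3803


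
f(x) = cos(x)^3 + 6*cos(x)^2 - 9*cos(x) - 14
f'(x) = -3*sin(x)*cos(x)^2 - 12*sin(x)*cos(x) + 9*sin(x)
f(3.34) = -0.35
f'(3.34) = -3.52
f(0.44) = -16.49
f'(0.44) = -1.84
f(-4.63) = -13.22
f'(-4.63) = 9.93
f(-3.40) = -0.59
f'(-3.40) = 4.55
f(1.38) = -15.48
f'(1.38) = 6.50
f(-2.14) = -7.56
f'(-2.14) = -12.29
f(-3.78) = -3.42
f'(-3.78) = 9.95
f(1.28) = -16.06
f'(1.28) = 5.09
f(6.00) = -16.22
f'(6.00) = 1.48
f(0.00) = -16.00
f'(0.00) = 0.00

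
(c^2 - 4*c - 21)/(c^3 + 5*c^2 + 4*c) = (c^2 - 4*c - 21)/(c*(c^2 + 5*c + 4))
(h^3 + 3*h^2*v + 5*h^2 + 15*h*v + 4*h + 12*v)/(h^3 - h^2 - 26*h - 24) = (h + 3*v)/(h - 6)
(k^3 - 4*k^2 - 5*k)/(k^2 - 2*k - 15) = k*(k + 1)/(k + 3)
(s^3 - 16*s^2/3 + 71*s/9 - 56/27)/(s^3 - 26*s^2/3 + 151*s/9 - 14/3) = (s - 8/3)/(s - 6)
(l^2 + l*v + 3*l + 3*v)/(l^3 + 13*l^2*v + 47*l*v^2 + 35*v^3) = (l + 3)/(l^2 + 12*l*v + 35*v^2)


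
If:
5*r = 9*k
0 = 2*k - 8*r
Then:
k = 0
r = 0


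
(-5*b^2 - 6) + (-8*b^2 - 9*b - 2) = -13*b^2 - 9*b - 8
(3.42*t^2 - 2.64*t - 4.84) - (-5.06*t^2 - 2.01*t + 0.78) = 8.48*t^2 - 0.63*t - 5.62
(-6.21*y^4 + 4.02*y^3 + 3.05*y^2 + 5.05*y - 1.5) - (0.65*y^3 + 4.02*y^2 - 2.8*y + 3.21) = -6.21*y^4 + 3.37*y^3 - 0.97*y^2 + 7.85*y - 4.71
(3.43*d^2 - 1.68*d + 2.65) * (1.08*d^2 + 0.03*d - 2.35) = 3.7044*d^4 - 1.7115*d^3 - 5.2489*d^2 + 4.0275*d - 6.2275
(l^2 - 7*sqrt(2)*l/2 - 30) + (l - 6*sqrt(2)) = l^2 - 7*sqrt(2)*l/2 + l - 30 - 6*sqrt(2)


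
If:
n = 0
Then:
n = 0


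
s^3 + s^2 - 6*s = s*(s - 2)*(s + 3)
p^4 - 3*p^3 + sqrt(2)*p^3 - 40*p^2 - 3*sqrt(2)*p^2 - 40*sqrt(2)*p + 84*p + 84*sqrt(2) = (p - 7)*(p - 2)*(p + 6)*(p + sqrt(2))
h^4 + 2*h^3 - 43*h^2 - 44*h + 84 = (h - 6)*(h - 1)*(h + 2)*(h + 7)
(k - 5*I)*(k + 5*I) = k^2 + 25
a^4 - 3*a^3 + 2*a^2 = a^2*(a - 2)*(a - 1)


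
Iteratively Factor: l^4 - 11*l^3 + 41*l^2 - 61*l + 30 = (l - 1)*(l^3 - 10*l^2 + 31*l - 30) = (l - 5)*(l - 1)*(l^2 - 5*l + 6) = (l - 5)*(l - 2)*(l - 1)*(l - 3)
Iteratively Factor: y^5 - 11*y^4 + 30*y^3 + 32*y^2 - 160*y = (y - 5)*(y^4 - 6*y^3 + 32*y) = (y - 5)*(y - 4)*(y^3 - 2*y^2 - 8*y) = (y - 5)*(y - 4)*(y + 2)*(y^2 - 4*y) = (y - 5)*(y - 4)^2*(y + 2)*(y)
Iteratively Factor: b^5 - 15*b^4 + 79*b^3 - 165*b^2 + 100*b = (b - 4)*(b^4 - 11*b^3 + 35*b^2 - 25*b) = (b - 4)*(b - 1)*(b^3 - 10*b^2 + 25*b) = (b - 5)*(b - 4)*(b - 1)*(b^2 - 5*b) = b*(b - 5)*(b - 4)*(b - 1)*(b - 5)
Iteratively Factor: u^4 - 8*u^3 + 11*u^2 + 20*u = (u + 1)*(u^3 - 9*u^2 + 20*u) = (u - 5)*(u + 1)*(u^2 - 4*u) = u*(u - 5)*(u + 1)*(u - 4)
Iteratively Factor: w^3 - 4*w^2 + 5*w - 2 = (w - 1)*(w^2 - 3*w + 2) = (w - 2)*(w - 1)*(w - 1)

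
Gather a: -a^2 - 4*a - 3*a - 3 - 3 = -a^2 - 7*a - 6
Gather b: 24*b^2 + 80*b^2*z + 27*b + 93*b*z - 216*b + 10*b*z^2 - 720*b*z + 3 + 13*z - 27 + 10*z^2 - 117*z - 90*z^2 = b^2*(80*z + 24) + b*(10*z^2 - 627*z - 189) - 80*z^2 - 104*z - 24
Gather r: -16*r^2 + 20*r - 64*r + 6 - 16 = -16*r^2 - 44*r - 10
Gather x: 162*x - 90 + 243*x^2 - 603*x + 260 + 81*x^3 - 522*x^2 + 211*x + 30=81*x^3 - 279*x^2 - 230*x + 200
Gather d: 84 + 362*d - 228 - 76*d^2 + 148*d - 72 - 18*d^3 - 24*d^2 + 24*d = -18*d^3 - 100*d^2 + 534*d - 216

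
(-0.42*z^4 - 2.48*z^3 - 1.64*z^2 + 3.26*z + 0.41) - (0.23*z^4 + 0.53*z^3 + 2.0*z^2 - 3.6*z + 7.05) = -0.65*z^4 - 3.01*z^3 - 3.64*z^2 + 6.86*z - 6.64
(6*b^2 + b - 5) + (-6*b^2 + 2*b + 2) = 3*b - 3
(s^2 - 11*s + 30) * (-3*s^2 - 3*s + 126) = -3*s^4 + 30*s^3 + 69*s^2 - 1476*s + 3780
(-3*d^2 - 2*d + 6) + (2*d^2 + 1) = -d^2 - 2*d + 7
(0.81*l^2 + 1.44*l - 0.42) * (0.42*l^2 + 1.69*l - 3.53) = 0.3402*l^4 + 1.9737*l^3 - 0.602100000000001*l^2 - 5.793*l + 1.4826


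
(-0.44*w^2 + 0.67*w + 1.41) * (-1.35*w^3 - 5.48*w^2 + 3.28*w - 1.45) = 0.594*w^5 + 1.5067*w^4 - 7.0183*w^3 - 4.8912*w^2 + 3.6533*w - 2.0445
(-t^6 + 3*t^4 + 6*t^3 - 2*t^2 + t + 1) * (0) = 0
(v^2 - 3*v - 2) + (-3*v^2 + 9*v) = -2*v^2 + 6*v - 2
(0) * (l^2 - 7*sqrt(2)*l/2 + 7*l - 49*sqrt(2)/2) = 0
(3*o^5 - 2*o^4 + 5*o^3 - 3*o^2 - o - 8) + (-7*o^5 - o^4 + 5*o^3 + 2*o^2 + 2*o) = -4*o^5 - 3*o^4 + 10*o^3 - o^2 + o - 8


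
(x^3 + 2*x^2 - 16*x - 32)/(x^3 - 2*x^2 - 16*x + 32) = (x + 2)/(x - 2)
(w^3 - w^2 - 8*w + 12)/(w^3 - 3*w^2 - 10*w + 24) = (w - 2)/(w - 4)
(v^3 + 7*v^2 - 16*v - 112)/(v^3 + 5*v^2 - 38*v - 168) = (v - 4)/(v - 6)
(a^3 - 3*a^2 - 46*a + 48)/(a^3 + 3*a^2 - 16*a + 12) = (a - 8)/(a - 2)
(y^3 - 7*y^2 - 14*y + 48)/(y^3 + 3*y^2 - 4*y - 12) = (y - 8)/(y + 2)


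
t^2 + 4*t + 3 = (t + 1)*(t + 3)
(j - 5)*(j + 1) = j^2 - 4*j - 5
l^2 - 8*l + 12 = (l - 6)*(l - 2)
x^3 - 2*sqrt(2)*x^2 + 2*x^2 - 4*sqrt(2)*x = x*(x + 2)*(x - 2*sqrt(2))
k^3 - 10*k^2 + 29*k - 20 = (k - 5)*(k - 4)*(k - 1)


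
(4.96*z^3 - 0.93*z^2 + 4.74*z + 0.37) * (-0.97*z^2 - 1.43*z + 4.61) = -4.8112*z^5 - 6.1907*z^4 + 19.5977*z^3 - 11.4244*z^2 + 21.3223*z + 1.7057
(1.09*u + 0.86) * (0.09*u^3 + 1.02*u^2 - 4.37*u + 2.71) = 0.0981*u^4 + 1.1892*u^3 - 3.8861*u^2 - 0.8043*u + 2.3306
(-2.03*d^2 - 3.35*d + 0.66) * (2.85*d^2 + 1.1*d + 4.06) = -5.7855*d^4 - 11.7805*d^3 - 10.0458*d^2 - 12.875*d + 2.6796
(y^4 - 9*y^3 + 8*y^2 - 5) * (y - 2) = y^5 - 11*y^4 + 26*y^3 - 16*y^2 - 5*y + 10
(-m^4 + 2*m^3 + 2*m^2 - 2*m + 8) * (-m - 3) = m^5 + m^4 - 8*m^3 - 4*m^2 - 2*m - 24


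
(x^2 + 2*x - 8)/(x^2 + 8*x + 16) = (x - 2)/(x + 4)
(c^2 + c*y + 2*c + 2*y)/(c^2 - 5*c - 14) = (c + y)/(c - 7)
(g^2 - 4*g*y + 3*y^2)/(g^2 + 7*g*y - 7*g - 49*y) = (g^2 - 4*g*y + 3*y^2)/(g^2 + 7*g*y - 7*g - 49*y)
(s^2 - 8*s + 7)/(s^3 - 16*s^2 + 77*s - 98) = (s - 1)/(s^2 - 9*s + 14)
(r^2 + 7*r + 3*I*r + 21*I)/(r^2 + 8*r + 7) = (r + 3*I)/(r + 1)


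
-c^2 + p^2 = (-c + p)*(c + p)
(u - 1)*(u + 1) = u^2 - 1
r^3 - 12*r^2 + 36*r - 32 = (r - 8)*(r - 2)^2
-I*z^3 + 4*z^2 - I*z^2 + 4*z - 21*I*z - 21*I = (z - 3*I)*(z + 7*I)*(-I*z - I)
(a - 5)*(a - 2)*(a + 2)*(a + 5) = a^4 - 29*a^2 + 100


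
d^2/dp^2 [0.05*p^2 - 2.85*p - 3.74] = 0.100000000000000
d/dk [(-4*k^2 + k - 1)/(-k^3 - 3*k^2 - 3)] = (-4*k^4 + 2*k^3 + 18*k - 3)/(k^6 + 6*k^5 + 9*k^4 + 6*k^3 + 18*k^2 + 9)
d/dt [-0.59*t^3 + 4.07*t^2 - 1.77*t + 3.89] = -1.77*t^2 + 8.14*t - 1.77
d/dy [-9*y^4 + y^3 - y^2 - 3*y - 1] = -36*y^3 + 3*y^2 - 2*y - 3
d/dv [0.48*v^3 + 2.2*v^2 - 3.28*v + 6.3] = 1.44*v^2 + 4.4*v - 3.28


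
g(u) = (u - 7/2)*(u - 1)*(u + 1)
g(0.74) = 1.25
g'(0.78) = -4.63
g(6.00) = 87.50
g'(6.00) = 65.00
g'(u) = (u - 7/2)*(u - 1) + (u - 7/2)*(u + 1) + (u - 1)*(u + 1)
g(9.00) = 440.00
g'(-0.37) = 2.00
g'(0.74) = -4.54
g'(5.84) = 60.44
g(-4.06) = -117.06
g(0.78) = 1.07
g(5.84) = 77.47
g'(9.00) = 179.00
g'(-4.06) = 76.87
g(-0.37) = 3.34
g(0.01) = 3.49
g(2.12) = -4.82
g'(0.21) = -2.34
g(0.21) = 3.14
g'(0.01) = -1.07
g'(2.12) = -2.36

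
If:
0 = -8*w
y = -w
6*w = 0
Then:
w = 0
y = 0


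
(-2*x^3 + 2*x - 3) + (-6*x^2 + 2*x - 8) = -2*x^3 - 6*x^2 + 4*x - 11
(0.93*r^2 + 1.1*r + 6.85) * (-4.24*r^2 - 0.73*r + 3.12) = -3.9432*r^4 - 5.3429*r^3 - 26.9454*r^2 - 1.5685*r + 21.372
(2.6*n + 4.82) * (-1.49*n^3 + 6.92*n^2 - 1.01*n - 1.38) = -3.874*n^4 + 10.8102*n^3 + 30.7284*n^2 - 8.4562*n - 6.6516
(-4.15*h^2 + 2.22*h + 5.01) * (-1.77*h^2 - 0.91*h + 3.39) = 7.3455*h^4 - 0.1529*h^3 - 24.9564*h^2 + 2.9667*h + 16.9839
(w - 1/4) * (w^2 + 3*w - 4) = w^3 + 11*w^2/4 - 19*w/4 + 1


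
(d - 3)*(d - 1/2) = d^2 - 7*d/2 + 3/2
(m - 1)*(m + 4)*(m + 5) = m^3 + 8*m^2 + 11*m - 20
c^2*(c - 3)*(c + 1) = c^4 - 2*c^3 - 3*c^2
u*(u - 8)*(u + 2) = u^3 - 6*u^2 - 16*u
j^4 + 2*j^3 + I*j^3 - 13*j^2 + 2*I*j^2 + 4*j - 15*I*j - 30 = (j - 3)*(j + 5)*(j - I)*(j + 2*I)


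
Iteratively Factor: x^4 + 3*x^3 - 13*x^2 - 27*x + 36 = (x + 3)*(x^3 - 13*x + 12) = (x - 1)*(x + 3)*(x^2 + x - 12) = (x - 3)*(x - 1)*(x + 3)*(x + 4)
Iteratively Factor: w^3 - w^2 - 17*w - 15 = (w + 3)*(w^2 - 4*w - 5) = (w + 1)*(w + 3)*(w - 5)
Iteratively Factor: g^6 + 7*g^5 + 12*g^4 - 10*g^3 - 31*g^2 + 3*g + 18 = (g + 3)*(g^5 + 4*g^4 - 10*g^2 - g + 6) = (g - 1)*(g + 3)*(g^4 + 5*g^3 + 5*g^2 - 5*g - 6) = (g - 1)^2*(g + 3)*(g^3 + 6*g^2 + 11*g + 6) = (g - 1)^2*(g + 2)*(g + 3)*(g^2 + 4*g + 3) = (g - 1)^2*(g + 1)*(g + 2)*(g + 3)*(g + 3)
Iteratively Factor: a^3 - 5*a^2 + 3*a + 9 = (a - 3)*(a^2 - 2*a - 3) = (a - 3)*(a + 1)*(a - 3)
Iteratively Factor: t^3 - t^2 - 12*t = (t - 4)*(t^2 + 3*t) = t*(t - 4)*(t + 3)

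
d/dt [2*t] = 2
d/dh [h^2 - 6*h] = 2*h - 6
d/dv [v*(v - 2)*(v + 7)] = 3*v^2 + 10*v - 14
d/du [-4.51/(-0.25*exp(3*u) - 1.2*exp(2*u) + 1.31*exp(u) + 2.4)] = (-3.3825*exp(2*u) - 10.824*exp(u) + 5.9081)*exp(u)/(0.25*exp(3*u) + 1.2*exp(2*u) - 1.31*exp(u) - 2.4)^2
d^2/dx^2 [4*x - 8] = 0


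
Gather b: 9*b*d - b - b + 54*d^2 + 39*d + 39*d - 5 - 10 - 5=b*(9*d - 2) + 54*d^2 + 78*d - 20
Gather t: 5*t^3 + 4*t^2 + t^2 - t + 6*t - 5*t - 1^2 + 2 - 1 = 5*t^3 + 5*t^2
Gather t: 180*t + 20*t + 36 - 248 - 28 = 200*t - 240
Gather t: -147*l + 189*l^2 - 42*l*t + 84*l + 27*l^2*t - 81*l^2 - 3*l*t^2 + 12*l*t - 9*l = 108*l^2 - 3*l*t^2 - 72*l + t*(27*l^2 - 30*l)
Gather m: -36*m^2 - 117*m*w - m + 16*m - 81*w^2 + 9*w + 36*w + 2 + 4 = -36*m^2 + m*(15 - 117*w) - 81*w^2 + 45*w + 6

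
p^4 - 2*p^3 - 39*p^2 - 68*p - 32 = (p - 8)*(p + 1)^2*(p + 4)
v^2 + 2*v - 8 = (v - 2)*(v + 4)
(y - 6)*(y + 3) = y^2 - 3*y - 18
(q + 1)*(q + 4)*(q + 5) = q^3 + 10*q^2 + 29*q + 20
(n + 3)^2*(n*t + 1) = n^3*t + 6*n^2*t + n^2 + 9*n*t + 6*n + 9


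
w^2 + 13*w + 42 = (w + 6)*(w + 7)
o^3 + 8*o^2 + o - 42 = (o - 2)*(o + 3)*(o + 7)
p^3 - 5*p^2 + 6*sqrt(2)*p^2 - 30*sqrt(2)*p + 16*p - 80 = (p - 5)*(p + 2*sqrt(2))*(p + 4*sqrt(2))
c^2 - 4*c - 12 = (c - 6)*(c + 2)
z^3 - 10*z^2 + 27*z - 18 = (z - 6)*(z - 3)*(z - 1)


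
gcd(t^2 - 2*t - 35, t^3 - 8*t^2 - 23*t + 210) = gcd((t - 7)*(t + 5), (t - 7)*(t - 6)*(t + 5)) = t^2 - 2*t - 35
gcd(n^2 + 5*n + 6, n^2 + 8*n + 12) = n + 2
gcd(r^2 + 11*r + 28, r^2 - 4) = 1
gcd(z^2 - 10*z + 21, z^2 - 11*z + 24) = z - 3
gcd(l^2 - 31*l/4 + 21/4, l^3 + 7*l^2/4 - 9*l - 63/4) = 1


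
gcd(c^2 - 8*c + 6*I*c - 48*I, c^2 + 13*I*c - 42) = c + 6*I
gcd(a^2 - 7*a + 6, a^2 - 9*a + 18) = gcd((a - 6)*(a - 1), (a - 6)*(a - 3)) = a - 6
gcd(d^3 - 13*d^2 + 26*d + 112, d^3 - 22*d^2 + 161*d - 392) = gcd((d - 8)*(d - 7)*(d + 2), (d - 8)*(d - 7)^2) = d^2 - 15*d + 56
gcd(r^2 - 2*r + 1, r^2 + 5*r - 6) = r - 1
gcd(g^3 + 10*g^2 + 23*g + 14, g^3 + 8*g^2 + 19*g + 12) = g + 1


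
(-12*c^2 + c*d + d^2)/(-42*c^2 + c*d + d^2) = (-12*c^2 + c*d + d^2)/(-42*c^2 + c*d + d^2)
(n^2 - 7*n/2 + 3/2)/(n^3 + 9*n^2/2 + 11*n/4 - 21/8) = 4*(n - 3)/(4*n^2 + 20*n + 21)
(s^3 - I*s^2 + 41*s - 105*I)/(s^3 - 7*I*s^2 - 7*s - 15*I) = (s + 7*I)/(s + I)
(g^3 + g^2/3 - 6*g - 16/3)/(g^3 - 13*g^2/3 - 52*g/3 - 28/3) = (3*g^2 - 5*g - 8)/(3*g^2 - 19*g - 14)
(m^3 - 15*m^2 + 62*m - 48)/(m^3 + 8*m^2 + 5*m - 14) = (m^2 - 14*m + 48)/(m^2 + 9*m + 14)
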